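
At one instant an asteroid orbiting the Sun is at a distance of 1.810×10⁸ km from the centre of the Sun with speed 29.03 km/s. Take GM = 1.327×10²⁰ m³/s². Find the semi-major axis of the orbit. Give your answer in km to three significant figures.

a ≈ 2.13×10⁸ km

r = 1.810×10¹¹ m.
Vis-viva rearranged: 1/a = 2/r − v²/μ = 1.105×10⁻¹¹ − 6.351×10⁻¹² = 4.699×10⁻¹² m⁻¹.
a = 2.128×10¹¹ m = 2.1281×10⁸ km.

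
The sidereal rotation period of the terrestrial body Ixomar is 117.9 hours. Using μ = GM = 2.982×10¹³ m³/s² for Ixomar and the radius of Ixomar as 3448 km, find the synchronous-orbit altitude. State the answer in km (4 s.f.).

h_sync ≈ 47990 km

T = 117.9 hours = 4.244×10⁵ s.
A synchronous orbit has period T, so by Kepler's third law a = (μT²/4π²)^(1/3).
μT²/4π² = 2.982×10¹³ × (4.244×10⁵)² / 39.48 = 1.361×10²³ m³.
a = 5.144×10⁷ m = 51435 km.
Altitude h = a − R = 51435 − 3448 = 47987 km.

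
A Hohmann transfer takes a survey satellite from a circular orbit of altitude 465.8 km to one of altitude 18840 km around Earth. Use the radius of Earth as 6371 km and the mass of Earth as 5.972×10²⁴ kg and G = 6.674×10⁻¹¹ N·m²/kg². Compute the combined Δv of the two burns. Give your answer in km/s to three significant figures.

μ = GM = 6.674×10⁻¹¹ × 5.972×10²⁴ = 3.986×10¹⁴ m³/s².
r₁ = 6371 + 465.8 = 6836.8 km = 6.8368×10⁶ m.
r₂ = 6371 + 18840 = 25211 km = 2.5211×10⁷ m.
Transfer ellipse a_t = (r₁ + r₂)/2 = 1.602×10⁷ m.
At r₁: circular v_c1 = √(μ/r₁) = 7635 m/s; transfer-perigee v_p = √[μ(2/r₁ − 1/a_t)] = 9577 m/s.
Δv₁ = v_p − v_c1 = 1942 m/s.
At r₂: circular v_c2 = √(μ/r₂) = 3976 m/s; transfer-apogee v_a = √[μ(2/r₂ − 1/a_t)] = 2597 m/s.
Δv₂ = v_c2 − v_a = 1379 m/s.
Total Δv = Δv₁ + Δv₂ = 3321 m/s = 3.321 km/s.

Δv_total ≈ 3.32 km/s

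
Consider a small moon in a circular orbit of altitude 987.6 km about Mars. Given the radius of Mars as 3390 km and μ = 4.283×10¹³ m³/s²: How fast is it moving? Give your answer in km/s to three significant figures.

r = 3390 + 987.6 = 4377.6 km = 4.3776×10⁶ m.
For a circular orbit v = √(μ/r) = √(4.283×10¹³ / 4.378×10⁶) = √(9.784×10⁶) = 3128 m/s.
That is 3.128 km/s.

v ≈ 3.13 km/s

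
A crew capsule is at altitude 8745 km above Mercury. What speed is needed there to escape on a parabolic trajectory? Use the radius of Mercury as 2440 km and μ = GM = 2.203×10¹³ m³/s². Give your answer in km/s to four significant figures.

r = 2440 + 8745 = 11185 km = 1.1185×10⁷ m.
Escape speed v_esc = √(2μ/r) = √(2 × 2.203×10¹³ / 1.118×10⁷) = √(3.939×10⁶) = 1985 m/s.
= 1.985 km/s.

v_esc ≈ 1.985 km/s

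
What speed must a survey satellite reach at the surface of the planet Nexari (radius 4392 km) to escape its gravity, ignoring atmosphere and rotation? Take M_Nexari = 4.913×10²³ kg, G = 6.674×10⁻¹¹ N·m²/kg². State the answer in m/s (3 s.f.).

μ = GM = 6.674×10⁻¹¹ × 4.913×10²³ = 3.279×10¹³ m³/s².
r = R = 4.392×10⁶ m.
Escape speed v_esc = √(2μ/r) = √(2 × 3.279×10¹³ / 4.392×10⁶) = √(1.493×10⁷) = 3864 m/s.

v_esc ≈ 3860 m/s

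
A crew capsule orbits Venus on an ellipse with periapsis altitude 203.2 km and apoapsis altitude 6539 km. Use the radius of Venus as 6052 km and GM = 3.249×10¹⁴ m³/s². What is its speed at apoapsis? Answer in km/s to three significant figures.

r_p = 6052 + 203.2 = 6255.2 km = 6.2552×10⁶ m.
r_a = 6052 + 6539 = 12591 km = 1.2591×10⁷ m.
Semi-major axis a = (r_p + r_a)/2 = 9423.1 km = 9.423×10⁶ m.
Vis-viva: v² = μ(2/r − 1/a) = 3.249×10¹⁴ × (1.588×10⁻⁷ − 1.061×10⁻⁷) = 1.713×10⁷ m²/s².
v = 4139 m/s = 4.139 km/s.

v ≈ 4.14 km/s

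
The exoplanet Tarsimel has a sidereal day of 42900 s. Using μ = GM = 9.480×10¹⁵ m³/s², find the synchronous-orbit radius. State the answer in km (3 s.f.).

r_sync ≈ 76200 km

A synchronous orbit has period T, so by Kepler's third law a = (μT²/4π²)^(1/3).
μT²/4π² = 9.480×10¹⁵ × (4.290×10⁴)² / 39.48 = 4.419×10²³ m³.
a = 7.617×10⁷ m = 76171 km.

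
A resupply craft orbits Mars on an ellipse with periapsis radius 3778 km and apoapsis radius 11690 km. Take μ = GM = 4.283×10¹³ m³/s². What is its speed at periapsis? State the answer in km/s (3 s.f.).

v ≈ 4.14 km/s

Semi-major axis a = (r_p + r_a)/2 = 7734.0 km = 7.734×10⁶ m.
Vis-viva: v² = μ(2/r − 1/a) = 4.283×10¹³ × (5.294×10⁻⁷ − 1.293×10⁻⁷) = 1.714×10⁷ m²/s².
v = 4140 m/s = 4.140 km/s.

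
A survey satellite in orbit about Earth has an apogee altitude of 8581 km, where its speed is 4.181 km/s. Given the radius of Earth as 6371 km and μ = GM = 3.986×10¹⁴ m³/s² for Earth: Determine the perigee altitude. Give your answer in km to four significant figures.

perigee altitude ≈ 922.5 km

r_a = 6371 + 8581 = 14952 km = 1.495×10⁷ m.
Specific energy ε = v²/2 − μ/r = -1.792×10⁷ J/kg, so a = −μ/(2ε) = 1.112×10⁷ m.
The apsides satisfy r_p + r_a = 2a, so the perigee radius is 2a − r_a = 7.293×10⁶ m = 7293.5 km.
Perigee altitude = 7293.5 − 6371 = 922.46 km.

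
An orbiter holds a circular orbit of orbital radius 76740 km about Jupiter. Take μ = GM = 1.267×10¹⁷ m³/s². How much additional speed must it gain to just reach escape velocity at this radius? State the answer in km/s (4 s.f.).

Δv ≈ 16.83 km/s

r = 76740 km = 7.674×10⁷ m.
Circular speed v_c = √(μ/r) = 40630 m/s.
Escape speed v_esc = √(2μ/r) = √2 × v_c = 57460 m/s.
Δv = v_esc − v_c = 16830 m/s = 16.83 km/s.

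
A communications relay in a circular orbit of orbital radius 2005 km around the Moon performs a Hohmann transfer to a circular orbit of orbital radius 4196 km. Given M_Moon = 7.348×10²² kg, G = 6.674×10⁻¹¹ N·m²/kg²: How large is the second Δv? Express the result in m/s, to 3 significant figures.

Δv ≈ 212 m/s

μ = GM = 6.674×10⁻¹¹ × 7.348×10²² = 4.904×10¹² m³/s².
r₁ = 2005 km = 2.005×10⁶ m.
r₂ = 4196 km = 4.196×10⁶ m.
Transfer ellipse a_t = (r₁ + r₂)/2 = 3.100×10⁶ m.
At r₁: circular v_c1 = √(μ/r₁) = 1564 m/s; transfer-perilune v_p = √[μ(2/r₁ − 1/a_t)] = 1819 m/s.
At r₂: circular v_c2 = √(μ/r₂) = 1081 m/s; transfer-apolune v_a = √[μ(2/r₂ − 1/a_t)] = 869.4 m/s.
Δv₂ = v_c2 − v_a = 211.7 m/s.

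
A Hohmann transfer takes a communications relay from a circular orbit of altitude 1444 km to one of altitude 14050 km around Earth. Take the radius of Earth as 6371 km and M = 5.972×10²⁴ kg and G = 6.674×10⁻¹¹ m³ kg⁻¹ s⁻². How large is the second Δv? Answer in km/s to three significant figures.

Δv ≈ 1.13 km/s

μ = GM = 6.674×10⁻¹¹ × 5.972×10²⁴ = 3.986×10¹⁴ m³/s².
r₁ = 6371 + 1444 = 7815.0 km = 7.8150×10⁶ m.
r₂ = 6371 + 14050 = 20421 km = 2.0421×10⁷ m.
Transfer ellipse a_t = (r₁ + r₂)/2 = 1.412×10⁷ m.
At r₁: circular v_c1 = √(μ/r₁) = 7141 m/s; transfer-perigee v_p = √[μ(2/r₁ − 1/a_t)] = 8589 m/s.
At r₂: circular v_c2 = √(μ/r₂) = 4418 m/s; transfer-apogee v_a = √[μ(2/r₂ − 1/a_t)] = 3287 m/s.
Δv₂ = v_c2 − v_a = 1131 m/s.
= 1.131 km/s.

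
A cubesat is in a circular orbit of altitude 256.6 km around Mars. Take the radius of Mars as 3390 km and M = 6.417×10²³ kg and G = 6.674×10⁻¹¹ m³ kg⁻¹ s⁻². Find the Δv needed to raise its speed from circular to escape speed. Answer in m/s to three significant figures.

μ = GM = 6.674×10⁻¹¹ × 6.417×10²³ = 4.283×10¹³ m³/s².
r = 3390 + 256.6 = 3646.6 km = 3.6466×10⁶ m.
Circular speed v_c = √(μ/r) = 3427 m/s.
Escape speed v_esc = √(2μ/r) = √2 × v_c = 4847 m/s.
Δv = v_esc − v_c = 1420 m/s.

Δv ≈ 1420 m/s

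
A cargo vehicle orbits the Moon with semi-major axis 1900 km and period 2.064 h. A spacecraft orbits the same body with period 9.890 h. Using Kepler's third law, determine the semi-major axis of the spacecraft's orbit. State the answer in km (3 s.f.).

Kepler's third law: a³ ∝ T², so a₂ = a₁ (T₂/T₁)^(2/3).
T₂/T₁ = 4.792, (T₂/T₁)^(2/3) = 2.842.
a₂ = 1900 × 2.842 = 5400 km.

a₂ ≈ 5400 km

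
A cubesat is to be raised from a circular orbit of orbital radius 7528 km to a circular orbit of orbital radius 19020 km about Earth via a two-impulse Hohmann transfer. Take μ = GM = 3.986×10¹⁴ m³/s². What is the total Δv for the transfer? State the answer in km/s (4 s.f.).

r₁ = 7528 km = 7.528×10⁶ m.
r₂ = 19020 km = 1.902×10⁷ m.
Transfer ellipse a_t = (r₁ + r₂)/2 = 1.327×10⁷ m.
At r₁: circular v_c1 = √(μ/r₁) = 7277 m/s; transfer-perigee v_p = √[μ(2/r₁ − 1/a_t)] = 8710 m/s.
Δv₁ = v_p − v_c1 = 1434 m/s.
At r₂: circular v_c2 = √(μ/r₂) = 4578 m/s; transfer-apogee v_a = √[μ(2/r₂ − 1/a_t)] = 3447 m/s.
Δv₂ = v_c2 − v_a = 1130 m/s.
Total Δv = Δv₁ + Δv₂ = 2564 m/s = 2.564 km/s.

Δv_total ≈ 2.564 km/s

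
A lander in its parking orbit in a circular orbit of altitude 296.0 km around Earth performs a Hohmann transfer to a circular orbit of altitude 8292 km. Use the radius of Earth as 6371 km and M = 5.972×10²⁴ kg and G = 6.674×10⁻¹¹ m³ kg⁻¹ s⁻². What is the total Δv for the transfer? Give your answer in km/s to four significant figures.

Δv_total ≈ 2.426 km/s

μ = GM = 6.674×10⁻¹¹ × 5.972×10²⁴ = 3.986×10¹⁴ m³/s².
r₁ = 6371 + 296.0 = 6667.0 km = 6.6670×10⁶ m.
r₂ = 6371 + 8292 = 14663 km = 1.4663×10⁷ m.
Transfer ellipse a_t = (r₁ + r₂)/2 = 1.066×10⁷ m.
At r₁: circular v_c1 = √(μ/r₁) = 7732 m/s; transfer-perigee v_p = √[μ(2/r₁ − 1/a_t)] = 9066 m/s.
Δv₁ = v_p − v_c1 = 1334 m/s.
At r₂: circular v_c2 = √(μ/r₂) = 5214 m/s; transfer-apogee v_a = √[μ(2/r₂ − 1/a_t)] = 4122 m/s.
Δv₂ = v_c2 − v_a = 1091 m/s.
Total Δv = Δv₁ + Δv₂ = 2426 m/s = 2.426 km/s.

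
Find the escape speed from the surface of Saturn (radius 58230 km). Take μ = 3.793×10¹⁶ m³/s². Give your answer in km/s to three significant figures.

r = R = 5.823×10⁷ m.
Escape speed v_esc = √(2μ/r) = √(2 × 3.793×10¹⁶ / 5.823×10⁷) = √(1.303×10⁹) = 36090 m/s.
= 36.09 km/s.

v_esc ≈ 36.1 km/s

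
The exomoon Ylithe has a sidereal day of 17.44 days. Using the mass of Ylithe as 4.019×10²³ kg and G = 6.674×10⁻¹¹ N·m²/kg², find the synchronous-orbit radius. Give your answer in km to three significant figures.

r_sync ≈ 1.16×10⁵ km

μ = GM = 6.674×10⁻¹¹ × 4.019×10²³ = 2.682×10¹³ m³/s².
T = 17.44 days = 1.507×10⁶ s.
A synchronous orbit has period T, so by Kepler's third law a = (μT²/4π²)^(1/3).
μT²/4π² = 2.682×10¹³ × (1.507×10⁶)² / 39.48 = 1.543×10²⁴ m³.
a = 1.155×10⁸ m = 1.1555×10⁵ km.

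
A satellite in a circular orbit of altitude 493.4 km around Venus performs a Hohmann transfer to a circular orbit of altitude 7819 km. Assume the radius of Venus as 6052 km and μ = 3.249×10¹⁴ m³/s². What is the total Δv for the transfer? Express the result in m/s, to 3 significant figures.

r₁ = 6052 + 493.4 = 6545.4 km = 6.5454×10⁶ m.
r₂ = 6052 + 7819 = 13871 km = 1.3871×10⁷ m.
Transfer ellipse a_t = (r₁ + r₂)/2 = 1.021×10⁷ m.
At r₁: circular v_c1 = √(μ/r₁) = 7045 m/s; transfer-periapsis v_p = √[μ(2/r₁ − 1/a_t)] = 8213 m/s.
Δv₁ = v_p − v_c1 = 1167 m/s.
At r₂: circular v_c2 = √(μ/r₂) = 4840 m/s; transfer-apoapsis v_a = √[μ(2/r₂ − 1/a_t)] = 3875 m/s.
Δv₂ = v_c2 − v_a = 964.3 m/s.
Total Δv = Δv₁ + Δv₂ = 2132 m/s.

Δv_total ≈ 2130 m/s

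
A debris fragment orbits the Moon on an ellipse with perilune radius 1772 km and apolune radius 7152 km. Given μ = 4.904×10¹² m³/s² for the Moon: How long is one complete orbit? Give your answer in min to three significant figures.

T ≈ 446 min

Semi-major axis a = (r_p + r_a)/2 = (1772.0 + 7152.0)/2 = 4462.0 km = 4.462×10⁶ m.
By Kepler's third law T = 2π√(a³/μ) = 2π × 4.256×10³ = 2.674×10⁴ s.
= 445.7 min.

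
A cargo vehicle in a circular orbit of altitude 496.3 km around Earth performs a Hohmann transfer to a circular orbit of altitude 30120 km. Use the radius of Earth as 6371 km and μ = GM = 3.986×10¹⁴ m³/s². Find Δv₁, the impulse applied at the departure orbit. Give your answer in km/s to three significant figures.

r₁ = 6371 + 496.3 = 6867.3 km = 6.8673×10⁶ m.
r₂ = 6371 + 30120 = 36491 km = 3.6491×10⁷ m.
Transfer ellipse a_t = (r₁ + r₂)/2 = 2.168×10⁷ m.
At r₁: circular v_c1 = √(μ/r₁) = 7619 m/s; transfer-perigee v_p = √[μ(2/r₁ − 1/a_t)] = 9884 m/s.
Δv₁ = v_p − v_c1 = 2266 m/s.
= 2.266 km/s.

Δv ≈ 2.27 km/s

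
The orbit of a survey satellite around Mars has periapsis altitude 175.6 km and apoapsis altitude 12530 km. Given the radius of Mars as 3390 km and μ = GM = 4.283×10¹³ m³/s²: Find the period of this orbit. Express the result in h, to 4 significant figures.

T ≈ 8.110 h

r_p = 3390 + 175.6 = 3565.6 km = 3.5656×10⁶ m.
r_a = 3390 + 12530 = 15920 km = 1.5920×10⁷ m.
Semi-major axis a = (r_p + r_a)/2 = (3565.6 + 15920)/2 = 9742.8 km = 9.743×10⁶ m.
By Kepler's third law T = 2π√(a³/μ) = 2π × 4.647×10³ = 2.920×10⁴ s.
= 8.110 h.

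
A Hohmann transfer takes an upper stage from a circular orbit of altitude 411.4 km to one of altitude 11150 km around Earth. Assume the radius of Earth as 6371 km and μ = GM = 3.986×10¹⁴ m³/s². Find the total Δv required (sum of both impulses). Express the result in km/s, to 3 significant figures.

r₁ = 6371 + 411.4 = 6782.4 km = 6.7824×10⁶ m.
r₂ = 6371 + 11150 = 17521 km = 1.7521×10⁷ m.
Transfer ellipse a_t = (r₁ + r₂)/2 = 1.215×10⁷ m.
At r₁: circular v_c1 = √(μ/r₁) = 7666 m/s; transfer-perigee v_p = √[μ(2/r₁ − 1/a_t)] = 9205 m/s.
Δv₁ = v_p − v_c1 = 1539 m/s.
At r₂: circular v_c2 = √(μ/r₂) = 4770 m/s; transfer-apogee v_a = √[μ(2/r₂ − 1/a_t)] = 3563 m/s.
Δv₂ = v_c2 − v_a = 1206 m/s.
Total Δv = Δv₁ + Δv₂ = 2745 m/s = 2.745 km/s.

Δv_total ≈ 2.75 km/s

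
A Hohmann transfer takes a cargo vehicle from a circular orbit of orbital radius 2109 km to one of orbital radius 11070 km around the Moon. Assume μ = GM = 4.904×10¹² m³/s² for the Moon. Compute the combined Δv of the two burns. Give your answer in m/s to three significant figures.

r₁ = 2109 km = 2.109×10⁶ m.
r₂ = 11070 km = 1.107×10⁷ m.
Transfer ellipse a_t = (r₁ + r₂)/2 = 6.590×10⁶ m.
At r₁: circular v_c1 = √(μ/r₁) = 1525 m/s; transfer-perilune v_p = √[μ(2/r₁ − 1/a_t)] = 1976 m/s.
Δv₁ = v_p − v_c1 = 451.6 m/s.
At r₂: circular v_c2 = √(μ/r₂) = 665.6 m/s; transfer-apolune v_a = √[μ(2/r₂ − 1/a_t)] = 376.5 m/s.
Δv₂ = v_c2 − v_a = 289.0 m/s.
Total Δv = Δv₁ + Δv₂ = 740.6 m/s.

Δv_total ≈ 741 m/s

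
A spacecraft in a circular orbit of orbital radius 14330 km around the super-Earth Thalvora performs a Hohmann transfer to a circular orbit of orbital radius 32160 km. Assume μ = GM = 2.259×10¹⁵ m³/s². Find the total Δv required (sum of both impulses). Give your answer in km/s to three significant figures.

r₁ = 14330 km = 1.433×10⁷ m.
r₂ = 32160 km = 3.216×10⁷ m.
Transfer ellipse a_t = (r₁ + r₂)/2 = 2.324×10⁷ m.
At r₁: circular v_c1 = √(μ/r₁) = 12560 m/s; transfer-periapsis v_p = √[μ(2/r₁ − 1/a_t)] = 14770 m/s.
Δv₁ = v_p − v_c1 = 2213 m/s.
At r₂: circular v_c2 = √(μ/r₂) = 8381 m/s; transfer-apoapsis v_a = √[μ(2/r₂ − 1/a_t)] = 6580 m/s.
Δv₂ = v_c2 − v_a = 1801 m/s.
Total Δv = Δv₁ + Δv₂ = 4013 m/s = 4.013 km/s.

Δv_total ≈ 4.01 km/s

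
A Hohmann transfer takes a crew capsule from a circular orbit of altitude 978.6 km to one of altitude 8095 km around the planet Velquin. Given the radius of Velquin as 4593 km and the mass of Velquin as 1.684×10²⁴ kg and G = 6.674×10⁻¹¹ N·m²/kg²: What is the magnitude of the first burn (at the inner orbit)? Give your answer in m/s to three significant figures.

μ = GM = 6.674×10⁻¹¹ × 1.684×10²⁴ = 1.124×10¹⁴ m³/s².
r₁ = 4593 + 978.6 = 5571.6 km = 5.5716×10⁶ m.
r₂ = 4593 + 8095 = 12688 km = 1.2688×10⁷ m.
Transfer ellipse a_t = (r₁ + r₂)/2 = 9.130×10⁶ m.
At r₁: circular v_c1 = √(μ/r₁) = 4491 m/s; transfer-periapsis v_p = √[μ(2/r₁ − 1/a_t)] = 5295 m/s.
Δv₁ = v_p − v_c1 = 803.4 m/s.

Δv ≈ 803 m/s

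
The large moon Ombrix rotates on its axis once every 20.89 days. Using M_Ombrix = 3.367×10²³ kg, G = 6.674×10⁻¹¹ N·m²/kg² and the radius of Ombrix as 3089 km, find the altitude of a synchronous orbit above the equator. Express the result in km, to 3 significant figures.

h_sync ≈ 1.20×10⁵ km

μ = GM = 6.674×10⁻¹¹ × 3.367×10²³ = 2.247×10¹³ m³/s².
T = 20.89 days = 1.805×10⁶ s.
A synchronous orbit has period T, so by Kepler's third law a = (μT²/4π²)^(1/3).
μT²/4π² = 2.247×10¹³ × (1.805×10⁶)² / 39.48 = 1.854×10²⁴ m³.
a = 1.229×10⁸ m = 1.2285×10⁵ km.
Altitude h = a − R = 1.2285×10⁵ − 3089 = 1.1977×10⁵ km.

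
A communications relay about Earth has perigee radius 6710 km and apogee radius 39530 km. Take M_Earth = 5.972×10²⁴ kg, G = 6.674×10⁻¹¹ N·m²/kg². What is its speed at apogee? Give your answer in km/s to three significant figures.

μ = GM = 6.674×10⁻¹¹ × 5.972×10²⁴ = 3.986×10¹⁴ m³/s².
Semi-major axis a = (r_p + r_a)/2 = 23120 km = 2.312×10⁷ m.
Vis-viva: v² = μ(2/r − 1/a) = 3.986×10¹⁴ × (5.059×10⁻⁸ − 4.325×10⁻⁸) = 2.926×10⁶ m²/s².
v = 1711 m/s = 1.711 km/s.

v ≈ 1.71 km/s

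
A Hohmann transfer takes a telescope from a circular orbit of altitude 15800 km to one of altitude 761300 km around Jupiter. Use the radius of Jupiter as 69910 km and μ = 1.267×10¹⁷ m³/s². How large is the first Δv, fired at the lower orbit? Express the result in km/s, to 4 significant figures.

Δv ≈ 13.32 km/s

r₁ = 69910 + 15800 = 85710 km = 8.5710×10⁷ m.
r₂ = 69910 + 761300 = 831210 km = 8.3121×10⁸ m.
Transfer ellipse a_t = (r₁ + r₂)/2 = 4.585×10⁸ m.
At r₁: circular v_c1 = √(μ/r₁) = 38450 m/s; transfer-perijove v_p = √[μ(2/r₁ − 1/a_t)] = 51770 m/s.
Δv₁ = v_p − v_c1 = 13320 m/s.
= 13.32 km/s.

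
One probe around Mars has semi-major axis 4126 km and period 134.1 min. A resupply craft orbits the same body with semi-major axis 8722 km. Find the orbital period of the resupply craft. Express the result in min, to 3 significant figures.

Kepler's third law: T² ∝ a³, so T₂ = T₁ (a₂/a₁)^(3/2).
a₂/a₁ = 2.114, (a₂/a₁)^(3/2) = 3.073.
T₂ = 134.1 × 3.073 = 412.2 min.

T₂ ≈ 412 min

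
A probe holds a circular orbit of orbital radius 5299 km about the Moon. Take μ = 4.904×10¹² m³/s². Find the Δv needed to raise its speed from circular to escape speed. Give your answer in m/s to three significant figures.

Δv ≈ 398 m/s

r = 5299 km = 5.299×10⁶ m.
Circular speed v_c = √(μ/r) = 962.0 m/s.
Escape speed v_esc = √(2μ/r) = √2 × v_c = 1360 m/s.
Δv = v_esc − v_c = 398.5 m/s.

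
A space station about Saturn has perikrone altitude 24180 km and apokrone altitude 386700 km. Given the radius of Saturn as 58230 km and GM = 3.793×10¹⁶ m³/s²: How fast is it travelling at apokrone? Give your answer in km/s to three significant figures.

r_p = 58230 + 24180 = 82410 km = 8.2410×10⁷ m.
r_a = 58230 + 386700 = 444930 km = 4.4493×10⁸ m.
Semi-major axis a = (r_p + r_a)/2 = 2.6367×10⁵ km = 2.637×10⁸ m.
Vis-viva: v² = μ(2/r − 1/a) = 3.793×10¹⁶ × (4.495×10⁻⁹ − 3.793×10⁻⁹) = 2.664×10⁷ m²/s².
v = 5162 m/s = 5.162 km/s.

v ≈ 5.16 km/s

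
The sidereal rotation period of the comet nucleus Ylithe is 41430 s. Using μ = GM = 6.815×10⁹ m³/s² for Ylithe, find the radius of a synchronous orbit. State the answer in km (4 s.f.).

A synchronous orbit has period T, so by Kepler's third law a = (μT²/4π²)^(1/3).
μT²/4π² = 6.815×10⁹ × (4.143×10⁴)² / 39.48 = 2.963×10¹⁷ m³.
a = 6.667×10⁵ m = 666.67 km.

r_sync ≈ 666.7 km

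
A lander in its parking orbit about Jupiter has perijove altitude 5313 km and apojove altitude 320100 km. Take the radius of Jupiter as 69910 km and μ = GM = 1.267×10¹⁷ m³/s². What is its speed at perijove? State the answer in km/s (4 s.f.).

v ≈ 53.14 km/s

r_p = 69910 + 5313 = 75223 km = 7.5223×10⁷ m.
r_a = 69910 + 320100 = 390010 km = 3.9001×10⁸ m.
Semi-major axis a = (r_p + r_a)/2 = 2.3262×10⁵ km = 2.326×10⁸ m.
Vis-viva: v² = μ(2/r − 1/a) = 1.267×10¹⁷ × (2.659×10⁻⁸ − 4.299×10⁻⁹) = 2.824×10⁹ m²/s².
v = 53140 m/s = 53.14 km/s.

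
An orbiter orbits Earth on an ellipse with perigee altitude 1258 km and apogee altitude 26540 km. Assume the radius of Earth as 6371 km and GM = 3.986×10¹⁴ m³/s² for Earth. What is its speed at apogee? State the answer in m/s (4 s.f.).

v ≈ 2135 m/s

r_p = 6371 + 1258 = 7629.0 km = 7.6290×10⁶ m.
r_a = 6371 + 26540 = 32911 km = 3.2911×10⁷ m.
Semi-major axis a = (r_p + r_a)/2 = 20270 km = 2.027×10⁷ m.
Vis-viva: v² = μ(2/r − 1/a) = 3.986×10¹⁴ × (6.077×10⁻⁸ − 4.933×10⁻⁸) = 4.558×10⁶ m²/s².
v = 2135 m/s.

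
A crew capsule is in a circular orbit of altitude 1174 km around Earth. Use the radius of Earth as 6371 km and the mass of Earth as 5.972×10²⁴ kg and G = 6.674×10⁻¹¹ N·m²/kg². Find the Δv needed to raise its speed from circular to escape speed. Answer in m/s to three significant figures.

μ = GM = 6.674×10⁻¹¹ × 5.972×10²⁴ = 3.986×10¹⁴ m³/s².
r = 6371 + 1174 = 7545.0 km = 7.5450×10⁶ m.
Circular speed v_c = √(μ/r) = 7268 m/s.
Escape speed v_esc = √(2μ/r) = √2 × v_c = 10280 m/s.
Δv = v_esc − v_c = 3011 m/s.

Δv ≈ 3010 m/s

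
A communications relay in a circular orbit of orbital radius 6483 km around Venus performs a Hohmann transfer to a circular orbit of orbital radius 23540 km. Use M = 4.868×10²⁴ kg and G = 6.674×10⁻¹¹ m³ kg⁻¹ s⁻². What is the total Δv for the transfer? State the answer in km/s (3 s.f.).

μ = GM = 6.674×10⁻¹¹ × 4.868×10²⁴ = 3.249×10¹⁴ m³/s².
r₁ = 6483 km = 6.483×10⁶ m.
r₂ = 23540 km = 2.354×10⁷ m.
Transfer ellipse a_t = (r₁ + r₂)/2 = 1.501×10⁷ m.
At r₁: circular v_c1 = √(μ/r₁) = 7079 m/s; transfer-periapsis v_p = √[μ(2/r₁ − 1/a_t)] = 8865 m/s.
Δv₁ = v_p − v_c1 = 1786 m/s.
At r₂: circular v_c2 = √(μ/r₂) = 3715 m/s; transfer-apoapsis v_a = √[μ(2/r₂ − 1/a_t)] = 2441 m/s.
Δv₂ = v_c2 − v_a = 1274 m/s.
Total Δv = Δv₁ + Δv₂ = 3059 m/s = 3.059 km/s.

Δv_total ≈ 3.06 km/s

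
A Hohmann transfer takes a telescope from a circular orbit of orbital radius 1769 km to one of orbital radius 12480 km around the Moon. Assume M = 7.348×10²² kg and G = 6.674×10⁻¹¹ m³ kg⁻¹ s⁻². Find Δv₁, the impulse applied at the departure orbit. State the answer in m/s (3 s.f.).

Δv ≈ 539 m/s

μ = GM = 6.674×10⁻¹¹ × 7.348×10²² = 4.904×10¹² m³/s².
r₁ = 1769 km = 1.769×10⁶ m.
r₂ = 12480 km = 1.248×10⁷ m.
Transfer ellipse a_t = (r₁ + r₂)/2 = 7.124×10⁶ m.
At r₁: circular v_c1 = √(μ/r₁) = 1665 m/s; transfer-perilune v_p = √[μ(2/r₁ − 1/a_t)] = 2204 m/s.
Δv₁ = v_p − v_c1 = 538.7 m/s.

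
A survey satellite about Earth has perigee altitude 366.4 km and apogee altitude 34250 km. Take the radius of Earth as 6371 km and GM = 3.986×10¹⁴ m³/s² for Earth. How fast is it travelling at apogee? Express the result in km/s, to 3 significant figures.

v ≈ 1.67 km/s

r_p = 6371 + 366.4 = 6737.4 km = 6.7374×10⁶ m.
r_a = 6371 + 34250 = 40621 km = 4.0621×10⁷ m.
Semi-major axis a = (r_p + r_a)/2 = 23679 km = 2.368×10⁷ m.
Vis-viva: v² = μ(2/r − 1/a) = 3.986×10¹⁴ × (4.924×10⁻⁸ − 4.223×10⁻⁸) = 2.792×10⁶ m²/s².
v = 1671 m/s = 1.671 km/s.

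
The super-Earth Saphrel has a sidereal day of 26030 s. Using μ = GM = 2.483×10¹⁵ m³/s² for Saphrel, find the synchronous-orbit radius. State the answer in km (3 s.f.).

A synchronous orbit has period T, so by Kepler's third law a = (μT²/4π²)^(1/3).
μT²/4π² = 2.483×10¹⁵ × (2.603×10⁴)² / 39.48 = 4.262×10²² m³.
a = 3.493×10⁷ m = 34929 km.

r_sync ≈ 34900 km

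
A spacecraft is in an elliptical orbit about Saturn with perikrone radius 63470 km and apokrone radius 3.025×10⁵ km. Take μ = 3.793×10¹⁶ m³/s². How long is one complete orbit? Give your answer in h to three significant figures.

T ≈ 22.2 h

Semi-major axis a = (r_p + r_a)/2 = (63470 + 3.0250×10⁵)/2 = 1.8298×10⁵ km = 1.830×10⁸ m.
By Kepler's third law T = 2π√(a³/μ) = 2π × 1.271×10⁴ = 7.986×10⁴ s.
= 22.18 h.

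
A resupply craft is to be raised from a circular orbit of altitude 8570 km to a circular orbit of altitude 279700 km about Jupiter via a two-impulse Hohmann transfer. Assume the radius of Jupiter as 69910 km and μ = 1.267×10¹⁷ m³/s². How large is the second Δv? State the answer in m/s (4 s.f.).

r₁ = 69910 + 8570 = 78480 km = 7.8480×10⁷ m.
r₂ = 69910 + 279700 = 349610 km = 3.4961×10⁸ m.
Transfer ellipse a_t = (r₁ + r₂)/2 = 2.140×10⁸ m.
At r₁: circular v_c1 = √(μ/r₁) = 40180 m/s; transfer-perijove v_p = √[μ(2/r₁ − 1/a_t)] = 51350 m/s.
At r₂: circular v_c2 = √(μ/r₂) = 19040 m/s; transfer-apojove v_a = √[μ(2/r₂ − 1/a_t)] = 11530 m/s.
Δv₂ = v_c2 − v_a = 7510 m/s.

Δv ≈ 7510 m/s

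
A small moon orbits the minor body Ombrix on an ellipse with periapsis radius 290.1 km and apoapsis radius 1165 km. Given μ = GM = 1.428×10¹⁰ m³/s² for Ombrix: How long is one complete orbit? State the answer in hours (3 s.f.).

T ≈ 9.06 hours

Semi-major axis a = (r_p + r_a)/2 = (290.10 + 1165.0)/2 = 727.55 km = 7.276×10⁵ m.
By Kepler's third law T = 2π√(a³/μ) = 2π × 5.193×10³ = 3.263×10⁴ s.
= 9.064 hours.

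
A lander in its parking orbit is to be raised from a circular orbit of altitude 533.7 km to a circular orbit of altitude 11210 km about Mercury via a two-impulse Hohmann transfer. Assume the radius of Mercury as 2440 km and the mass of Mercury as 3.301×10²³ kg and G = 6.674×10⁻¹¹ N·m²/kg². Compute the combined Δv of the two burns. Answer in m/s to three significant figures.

μ = GM = 6.674×10⁻¹¹ × 3.301×10²³ = 2.203×10¹³ m³/s².
r₁ = 2440 + 533.7 = 2973.7 km = 2.9737×10⁶ m.
r₂ = 2440 + 11210 = 13650 km = 1.3650×10⁷ m.
Transfer ellipse a_t = (r₁ + r₂)/2 = 8.312×10⁶ m.
At r₁: circular v_c1 = √(μ/r₁) = 2722 m/s; transfer-periherm v_p = √[μ(2/r₁ − 1/a_t)] = 3488 m/s.
Δv₁ = v_p − v_c1 = 766.2 m/s.
At r₂: circular v_c2 = √(μ/r₂) = 1270 m/s; transfer-apoherm v_a = √[μ(2/r₂ − 1/a_t)] = 759.9 m/s.
Δv₂ = v_c2 − v_a = 510.5 m/s.
Total Δv = Δv₁ + Δv₂ = 1277 m/s.

Δv_total ≈ 1280 m/s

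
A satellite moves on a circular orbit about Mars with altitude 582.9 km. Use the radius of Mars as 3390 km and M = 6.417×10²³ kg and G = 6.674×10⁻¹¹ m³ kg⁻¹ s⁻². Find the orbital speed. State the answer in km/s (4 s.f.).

v ≈ 3.283 km/s

μ = GM = 6.674×10⁻¹¹ × 6.417×10²³ = 4.283×10¹³ m³/s².
r = 3390 + 582.9 = 3972.9 km = 3.9729×10⁶ m.
For a circular orbit v = √(μ/r) = √(4.283×10¹³ / 3.973×10⁶) = √(1.078×10⁷) = 3283 m/s.
That is 3.283 km/s.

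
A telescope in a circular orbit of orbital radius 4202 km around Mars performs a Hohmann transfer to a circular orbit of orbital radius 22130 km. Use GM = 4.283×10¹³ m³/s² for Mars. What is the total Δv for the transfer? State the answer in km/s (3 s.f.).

Δv_total ≈ 1.55 km/s

r₁ = 4202 km = 4.202×10⁶ m.
r₂ = 22130 km = 2.213×10⁷ m.
Transfer ellipse a_t = (r₁ + r₂)/2 = 1.317×10⁷ m.
At r₁: circular v_c1 = √(μ/r₁) = 3193 m/s; transfer-periapsis v_p = √[μ(2/r₁ − 1/a_t)] = 4139 m/s.
Δv₁ = v_p − v_c1 = 946.5 m/s.
At r₂: circular v_c2 = √(μ/r₂) = 1391 m/s; transfer-apoapsis v_a = √[μ(2/r₂ − 1/a_t)] = 785.9 m/s.
Δv₂ = v_c2 − v_a = 605.2 m/s.
Total Δv = Δv₁ + Δv₂ = 1552 m/s = 1.552 km/s.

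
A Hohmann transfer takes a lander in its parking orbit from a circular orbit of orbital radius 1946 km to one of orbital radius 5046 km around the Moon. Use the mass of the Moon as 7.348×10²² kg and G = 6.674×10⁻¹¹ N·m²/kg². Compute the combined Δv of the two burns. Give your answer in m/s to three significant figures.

Δv_total ≈ 570 m/s

μ = GM = 6.674×10⁻¹¹ × 7.348×10²² = 4.904×10¹² m³/s².
r₁ = 1946 km = 1.946×10⁶ m.
r₂ = 5046 km = 5.046×10⁶ m.
Transfer ellipse a_t = (r₁ + r₂)/2 = 3.496×10⁶ m.
At r₁: circular v_c1 = √(μ/r₁) = 1587 m/s; transfer-perilune v_p = √[μ(2/r₁ − 1/a_t)] = 1907 m/s.
Δv₁ = v_p − v_c1 = 319.7 m/s.
At r₂: circular v_c2 = √(μ/r₂) = 985.8 m/s; transfer-apolune v_a = √[μ(2/r₂ − 1/a_t)] = 735.5 m/s.
Δv₂ = v_c2 − v_a = 250.3 m/s.
Total Δv = Δv₁ + Δv₂ = 570.0 m/s.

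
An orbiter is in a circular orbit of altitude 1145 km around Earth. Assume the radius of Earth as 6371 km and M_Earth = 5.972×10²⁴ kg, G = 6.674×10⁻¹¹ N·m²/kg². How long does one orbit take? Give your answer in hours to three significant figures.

μ = GM = 6.674×10⁻¹¹ × 5.972×10²⁴ = 3.986×10¹⁴ m³/s².
r = 6371 + 1145 = 7516.0 km = 7.5160×10⁶ m.
Kepler's third law: T = 2π√(r³/μ) = 2π√((7.516×10⁶)³ / 3.986×10¹⁴).
r³/μ = 1.065×10⁶ s², so T = 2π × 1.032×10³ = 6.485×10³ s.
Converting: 6.485×10³ s ÷ 3600 = 1.801 hours.

T ≈ 1.80 hours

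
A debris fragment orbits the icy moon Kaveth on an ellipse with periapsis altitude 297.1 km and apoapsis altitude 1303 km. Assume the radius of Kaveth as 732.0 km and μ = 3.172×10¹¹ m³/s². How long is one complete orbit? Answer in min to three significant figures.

r_p = 732.0 + 297.1 = 1029.1 km = 1.0291×10⁶ m.
r_a = 732.0 + 1303 = 2035.0 km = 2.0350×10⁶ m.
Semi-major axis a = (r_p + r_a)/2 = (1029.1 + 2035.0)/2 = 1532.0 km = 1.532×10⁶ m.
By Kepler's third law T = 2π√(a³/μ) = 2π × 3.367×10³ = 2.116×10⁴ s.
= 352.6 min.

T ≈ 353 min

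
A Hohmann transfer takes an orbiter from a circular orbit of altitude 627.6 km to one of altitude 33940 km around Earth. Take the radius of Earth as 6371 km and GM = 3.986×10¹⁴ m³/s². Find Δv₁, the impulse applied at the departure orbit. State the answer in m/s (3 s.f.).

Δv ≈ 2300 m/s

r₁ = 6371 + 627.6 = 6998.6 km = 6.9986×10⁶ m.
r₂ = 6371 + 33940 = 40311 km = 4.0311×10⁷ m.
Transfer ellipse a_t = (r₁ + r₂)/2 = 2.365×10⁷ m.
At r₁: circular v_c1 = √(μ/r₁) = 7547 m/s; transfer-perigee v_p = √[μ(2/r₁ − 1/a_t)] = 9852 m/s.
Δv₁ = v_p − v_c1 = 2305 m/s.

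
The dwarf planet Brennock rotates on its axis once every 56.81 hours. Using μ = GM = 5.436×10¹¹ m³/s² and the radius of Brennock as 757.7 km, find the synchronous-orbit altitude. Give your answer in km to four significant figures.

T = 56.81 hours = 2.045×10⁵ s.
A synchronous orbit has period T, so by Kepler's third law a = (μT²/4π²)^(1/3).
μT²/4π² = 5.436×10¹¹ × (2.045×10⁵)² / 39.48 = 5.759×10²⁰ m³.
a = 8.320×10⁶ m = 8320.0 km.
Altitude h = a − R = 8320.0 − 757.7 = 7562.3 km.

h_sync ≈ 7562 km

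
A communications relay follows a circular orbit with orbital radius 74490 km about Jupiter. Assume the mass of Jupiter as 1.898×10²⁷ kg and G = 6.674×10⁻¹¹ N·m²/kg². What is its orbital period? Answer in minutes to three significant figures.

T ≈ 189 minutes

μ = GM = 6.674×10⁻¹¹ × 1.898×10²⁷ = 1.267×10¹⁷ m³/s².
r = 74490 km = 7.449×10⁷ m.
Kepler's third law: T = 2π√(r³/μ) = 2π√((7.449×10⁷)³ / 1.267×10¹⁷).
r³/μ = 3.263×10⁶ s², so T = 2π × 1.806×10³ = 1.135×10⁴ s.
Converting: 1.135×10⁴ s ÷ 60.00 = 189.2 minutes.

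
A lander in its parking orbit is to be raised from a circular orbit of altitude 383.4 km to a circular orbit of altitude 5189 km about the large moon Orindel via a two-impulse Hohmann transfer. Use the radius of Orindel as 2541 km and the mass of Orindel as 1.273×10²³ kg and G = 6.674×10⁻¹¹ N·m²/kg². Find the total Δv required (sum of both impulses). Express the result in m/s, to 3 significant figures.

Δv_total ≈ 620 m/s

μ = GM = 6.674×10⁻¹¹ × 1.273×10²³ = 8.496×10¹² m³/s².
r₁ = 2541 + 383.4 = 2924.4 km = 2.9244×10⁶ m.
r₂ = 2541 + 5189 = 7730.0 km = 7.7300×10⁶ m.
Transfer ellipse a_t = (r₁ + r₂)/2 = 5.327×10⁶ m.
At r₁: circular v_c1 = √(μ/r₁) = 1704 m/s; transfer-periapsis v_p = √[μ(2/r₁ − 1/a_t)] = 2053 m/s.
Δv₁ = v_p − v_c1 = 348.7 m/s.
At r₂: circular v_c2 = √(μ/r₂) = 1048 m/s; transfer-apoapsis v_a = √[μ(2/r₂ − 1/a_t)] = 776.8 m/s.
Δv₂ = v_c2 − v_a = 271.6 m/s.
Total Δv = Δv₁ + Δv₂ = 620.3 m/s.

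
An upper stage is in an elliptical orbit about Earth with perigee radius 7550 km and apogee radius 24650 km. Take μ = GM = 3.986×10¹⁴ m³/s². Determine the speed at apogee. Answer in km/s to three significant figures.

v ≈ 2.75 km/s

Semi-major axis a = (r_p + r_a)/2 = 16100 km = 1.610×10⁷ m.
Vis-viva: v² = μ(2/r − 1/a) = 3.986×10¹⁴ × (8.114×10⁻⁸ − 6.211×10⁻⁸) = 7.583×10⁶ m²/s².
v = 2754 m/s = 2.754 km/s.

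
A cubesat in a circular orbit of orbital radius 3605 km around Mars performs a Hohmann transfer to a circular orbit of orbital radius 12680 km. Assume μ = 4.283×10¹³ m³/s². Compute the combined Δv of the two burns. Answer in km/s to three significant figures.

r₁ = 3605 km = 3.605×10⁶ m.
r₂ = 12680 km = 1.268×10⁷ m.
Transfer ellipse a_t = (r₁ + r₂)/2 = 8.142×10⁶ m.
At r₁: circular v_c1 = √(μ/r₁) = 3447 m/s; transfer-periapsis v_p = √[μ(2/r₁ − 1/a_t)] = 4301 m/s.
Δv₁ = v_p − v_c1 = 854.5 m/s.
At r₂: circular v_c2 = √(μ/r₂) = 1838 m/s; transfer-apoapsis v_a = √[μ(2/r₂ − 1/a_t)] = 1223 m/s.
Δv₂ = v_c2 − v_a = 615.0 m/s.
Total Δv = Δv₁ + Δv₂ = 1469 m/s = 1.469 km/s.

Δv_total ≈ 1.47 km/s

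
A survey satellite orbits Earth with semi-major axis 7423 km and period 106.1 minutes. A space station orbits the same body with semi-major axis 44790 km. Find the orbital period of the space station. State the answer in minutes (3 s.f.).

Kepler's third law: T² ∝ a³, so T₂ = T₁ (a₂/a₁)^(3/2).
a₂/a₁ = 6.034, (a₂/a₁)^(3/2) = 14.82.
T₂ = 106.1 × 14.82 = 1573 minutes.

T₂ ≈ 1570 minutes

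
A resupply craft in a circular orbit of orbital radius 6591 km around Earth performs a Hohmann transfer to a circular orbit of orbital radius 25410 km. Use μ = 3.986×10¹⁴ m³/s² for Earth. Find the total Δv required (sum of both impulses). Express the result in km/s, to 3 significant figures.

r₁ = 6591 km = 6.591×10⁶ m.
r₂ = 25410 km = 2.541×10⁷ m.
Transfer ellipse a_t = (r₁ + r₂)/2 = 1.600×10⁷ m.
At r₁: circular v_c1 = √(μ/r₁) = 7777 m/s; transfer-perigee v_p = √[μ(2/r₁ − 1/a_t)] = 9800 m/s.
Δv₁ = v_p − v_c1 = 2023 m/s.
At r₂: circular v_c2 = √(μ/r₂) = 3961 m/s; transfer-apogee v_a = √[μ(2/r₂ − 1/a_t)] = 2542 m/s.
Δv₂ = v_c2 − v_a = 1419 m/s.
Total Δv = Δv₁ + Δv₂ = 3442 m/s = 3.442 km/s.

Δv_total ≈ 3.44 km/s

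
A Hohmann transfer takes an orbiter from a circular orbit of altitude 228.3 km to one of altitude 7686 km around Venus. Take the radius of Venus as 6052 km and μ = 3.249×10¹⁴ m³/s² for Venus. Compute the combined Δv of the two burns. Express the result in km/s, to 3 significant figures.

r₁ = 6052 + 228.3 = 6280.3 km = 6.2803×10⁶ m.
r₂ = 6052 + 7686 = 13738 km = 1.3738×10⁷ m.
Transfer ellipse a_t = (r₁ + r₂)/2 = 1.001×10⁷ m.
At r₁: circular v_c1 = √(μ/r₁) = 7193 m/s; transfer-periapsis v_p = √[μ(2/r₁ − 1/a_t)] = 8427 m/s.
Δv₁ = v_p − v_c1 = 1234 m/s.
At r₂: circular v_c2 = √(μ/r₂) = 4863 m/s; transfer-apoapsis v_a = √[μ(2/r₂ − 1/a_t)] = 3852 m/s.
Δv₂ = v_c2 − v_a = 1011 m/s.
Total Δv = Δv₁ + Δv₂ = 2245 m/s = 2.245 km/s.

Δv_total ≈ 2.24 km/s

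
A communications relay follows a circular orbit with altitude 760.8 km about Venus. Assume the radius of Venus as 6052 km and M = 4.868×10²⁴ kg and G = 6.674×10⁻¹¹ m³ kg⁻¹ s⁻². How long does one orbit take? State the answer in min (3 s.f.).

μ = GM = 6.674×10⁻¹¹ × 4.868×10²⁴ = 3.249×10¹⁴ m³/s².
r = 6052 + 760.8 = 6812.8 km = 6.8128×10⁶ m.
Kepler's third law: T = 2π√(r³/μ) = 2π√((6.813×10⁶)³ / 3.249×10¹⁴).
r³/μ = 9.733×10⁵ s², so T = 2π × 9.866×10² = 6.199×10³ s.
Converting: 6.199×10³ s ÷ 60.00 = 103.3 min.

T ≈ 103 min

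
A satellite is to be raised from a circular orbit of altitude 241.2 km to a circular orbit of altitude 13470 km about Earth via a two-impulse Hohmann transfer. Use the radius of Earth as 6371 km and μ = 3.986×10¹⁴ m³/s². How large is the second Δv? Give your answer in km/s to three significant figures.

Δv ≈ 1.31 km/s

r₁ = 6371 + 241.2 = 6612.2 km = 6.6122×10⁶ m.
r₂ = 6371 + 13470 = 19841 km = 1.9841×10⁷ m.
Transfer ellipse a_t = (r₁ + r₂)/2 = 1.323×10⁷ m.
At r₁: circular v_c1 = √(μ/r₁) = 7764 m/s; transfer-perigee v_p = √[μ(2/r₁ − 1/a_t)] = 9509 m/s.
At r₂: circular v_c2 = √(μ/r₂) = 4482 m/s; transfer-apogee v_a = √[μ(2/r₂ − 1/a_t)] = 3169 m/s.
Δv₂ = v_c2 − v_a = 1313 m/s.
= 1.313 km/s.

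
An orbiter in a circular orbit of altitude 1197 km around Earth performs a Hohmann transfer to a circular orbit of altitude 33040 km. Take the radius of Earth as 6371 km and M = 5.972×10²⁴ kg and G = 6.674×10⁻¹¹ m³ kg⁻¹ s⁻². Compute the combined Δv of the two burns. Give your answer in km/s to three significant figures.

μ = GM = 6.674×10⁻¹¹ × 5.972×10²⁴ = 3.986×10¹⁴ m³/s².
r₁ = 6371 + 1197 = 7568.0 km = 7.5680×10⁶ m.
r₂ = 6371 + 33040 = 39411 km = 3.9411×10⁷ m.
Transfer ellipse a_t = (r₁ + r₂)/2 = 2.349×10⁷ m.
At r₁: circular v_c1 = √(μ/r₁) = 7257 m/s; transfer-perigee v_p = √[μ(2/r₁ − 1/a_t)] = 9400 m/s.
Δv₁ = v_p − v_c1 = 2143 m/s.
At r₂: circular v_c2 = √(μ/r₂) = 3180 m/s; transfer-apogee v_a = √[μ(2/r₂ − 1/a_t)] = 1805 m/s.
Δv₂ = v_c2 − v_a = 1375 m/s.
Total Δv = Δv₁ + Δv₂ = 3518 m/s = 3.518 km/s.

Δv_total ≈ 3.52 km/s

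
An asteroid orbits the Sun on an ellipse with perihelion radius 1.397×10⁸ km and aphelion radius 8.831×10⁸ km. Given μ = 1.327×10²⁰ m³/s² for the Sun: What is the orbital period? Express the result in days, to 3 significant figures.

T ≈ 2310 days

Semi-major axis a = (r_p + r_a)/2 = (1.3970×10⁸ + 8.8310×10⁸)/2 = 5.1140×10⁸ km = 5.114×10¹¹ m.
By Kepler's third law T = 2π√(a³/μ) = 2π × 3.175×10⁷ = 1.995×10⁸ s.
= 2309 days.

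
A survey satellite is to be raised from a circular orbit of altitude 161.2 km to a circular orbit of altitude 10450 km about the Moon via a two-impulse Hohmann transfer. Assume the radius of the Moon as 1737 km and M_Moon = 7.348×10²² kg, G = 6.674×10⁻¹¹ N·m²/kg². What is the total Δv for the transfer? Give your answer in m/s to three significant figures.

μ = GM = 6.674×10⁻¹¹ × 7.348×10²² = 4.904×10¹² m³/s².
r₁ = 1737 + 161.2 = 1898.2 km = 1.8982×10⁶ m.
r₂ = 1737 + 10450 = 12187 km = 1.2187×10⁷ m.
Transfer ellipse a_t = (r₁ + r₂)/2 = 7.043×10⁶ m.
At r₁: circular v_c1 = √(μ/r₁) = 1607 m/s; transfer-perilune v_p = √[μ(2/r₁ − 1/a_t)] = 2114 m/s.
Δv₁ = v_p − v_c1 = 507.1 m/s.
At r₂: circular v_c2 = √(μ/r₂) = 634.4 m/s; transfer-apolune v_a = √[μ(2/r₂ − 1/a_t)] = 329.3 m/s.
Δv₂ = v_c2 − v_a = 305.0 m/s.
Total Δv = Δv₁ + Δv₂ = 812.1 m/s.

Δv_total ≈ 812 m/s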